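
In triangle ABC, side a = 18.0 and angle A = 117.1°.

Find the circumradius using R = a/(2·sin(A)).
R = a/(2·sin(A)) = 18.0/(2·sin(117.1°))
sin(117.1°) ≈ 0.890213
R ≈ 18.0/(2·0.890213) = 18.0/1.78043 ≈ 10.1099

R = 10.11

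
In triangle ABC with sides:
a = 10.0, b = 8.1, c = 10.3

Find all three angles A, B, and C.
Law of cosines for each angle (a² = 100, b² = 65.61, c² = 106.09):
cos(A) = (b² + c² − a²)/(2bc) = (65.61 + 106.09 − 100)/(2·8.1·10.3) = 71.7/166.86 ≈ 0.429702  ⇒  A ≈ 64.5514°
cos(B) = (a² + c² − b²)/(2ac) = (100 + 106.09 − 65.61)/(2·10.0·10.3) = 140.48/206 ≈ 0.681942  ⇒  B ≈ 47.0044°
cos(C) = (a² + b² − c²)/(2ab) = (100 + 65.61 − 106.09)/(2·10.0·8.1) = 59.52/162 ≈ 0.367407  ⇒  C ≈ 68.4442°
Check: A + B + C ≈ 180°

A = 64.55°, B = 47°, C = 68.44°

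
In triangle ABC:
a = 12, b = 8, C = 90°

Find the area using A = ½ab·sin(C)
A = ½·a·b·sin(C) = ½·12·8·sin(90°)
sin(90°) ≈ 1
A ≈ ½·96·1 = 48·1 ≈ 48

Area = 48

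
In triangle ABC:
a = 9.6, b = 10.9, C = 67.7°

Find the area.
Two sides and the included angle (SAS): A = ½·a·b·sin(C) = ½·9.6·10.9·sin(67.7°)
sin(67.7°) ≈ 0.92521
A ≈ ½·104.64·0.92521 = 52.32·0.92521 ≈ 48.407

Area = 48.41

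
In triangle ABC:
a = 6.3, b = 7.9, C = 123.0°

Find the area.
Two sides and the included angle (SAS): A = ½·a·b·sin(C) = ½·6.3·7.9·sin(123.0°)
sin(123.0°) ≈ 0.838671
A ≈ ½·49.77·0.838671 = 24.885·0.838671 ≈ 20.8703

Area = 20.87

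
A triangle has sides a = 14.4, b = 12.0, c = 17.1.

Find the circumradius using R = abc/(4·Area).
First find the area with Heron's formula.
s = (14.4 + 12.0 + 17.1)/2 = 21.75
Area = √(s(s−a)(s−b)(s−c)) = √(21.75·7.35·9.75·4.65) ≈ √7247.77 ≈ 85.1338
abc = 14.4·12.0·17.1 = 2954.88
R = abc/(4·Area) ≈ 2954.88/(4·85.1338) = 2954.88/340.535 ≈ 8.67716

R = 8.677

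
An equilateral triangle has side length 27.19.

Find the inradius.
r = Area/s with s the semi-perimeter.
Area = (√3/4)·27.19² = (√3/4)·739.2961 ≈ 0.433013·739.2961 ≈ 320.125
s = 3·27.19/2 = 40.785
r ≈ 320.125/40.785 ≈ 7.84908
(Equivalently r = side/(2√3) = 27.19/3.4641 ≈ 7.84908.)

r = 7.849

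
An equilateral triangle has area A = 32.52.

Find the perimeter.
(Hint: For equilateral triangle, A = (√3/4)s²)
A = (√3/4)s²  ⇒  s² = 4A/√3 = 4·32.52/√3 = 130.08/1.73205 ≈ 75.1017
s ≈ √75.1017 ≈ 8.66613
Perimeter = 3s ≈ 3·8.66613 ≈ 25.9984

Perimeter = 26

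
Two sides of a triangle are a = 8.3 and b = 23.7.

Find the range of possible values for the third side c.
Triangle inequality: |a − b| < c < a + b
|a − b| = |8.3 − 23.7| = 15.4
a + b = 8.3 + 23.7 = 32

15.4 < c < 32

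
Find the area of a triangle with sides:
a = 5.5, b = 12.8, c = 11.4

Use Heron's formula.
s = (5.5 + 12.8 + 11.4)/2 = 29.7/2 = 14.85
s − a = 9.35, s − b = 2.05, s − c = 3.45
s(s−a)(s−b)(s−c) = 14.85·9.35·2.05·3.45 ≈ 981.999
Area = √981.999 ≈ 31.3369

Area = 31.34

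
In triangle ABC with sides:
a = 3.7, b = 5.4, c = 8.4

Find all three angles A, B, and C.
Law of cosines for each angle (a² = 13.69, b² = 29.16, c² = 70.56):
cos(A) = (b² + c² − a²)/(2bc) = (29.16 + 70.56 − 13.69)/(2·5.4·8.4) = 86.03/90.72 ≈ 0.948302  ⇒  A ≈ 18.5038°
cos(B) = (a² + c² − b²)/(2ac) = (13.69 + 70.56 − 29.16)/(2·3.7·8.4) = 55.09/62.16 ≈ 0.886261  ⇒  B ≈ 27.5929°
cos(C) = (a² + b² − c²)/(2ab) = (13.69 + 29.16 − 70.56)/(2·3.7·5.4) = -27.71/39.96 ≈ -0.693443  ⇒  C ≈ 133.903°
Check: A + B + C ≈ 180°

A = 18.5°, B = 27.59°, C = 133.9°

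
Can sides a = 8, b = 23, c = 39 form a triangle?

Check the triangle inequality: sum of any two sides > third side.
a + b vs c: 8 + 23 = 31 ≤ 39  ✗
a + c vs b: 8 + 39 = 47 > 23  ✓
b + c vs a: 23 + 39 = 62 > 8  ✓

No: 8 + 23 = 31 is not > 39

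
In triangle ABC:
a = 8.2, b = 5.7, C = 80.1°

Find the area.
Two sides and the included angle (SAS): A = ½·a·b·sin(C) = ½·8.2·5.7·sin(80.1°)
sin(80.1°) ≈ 0.985109
A ≈ ½·46.74·0.985109 = 23.37·0.985109 ≈ 23.022

Area = 23.02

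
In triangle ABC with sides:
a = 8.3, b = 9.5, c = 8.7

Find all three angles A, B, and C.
Law of cosines for each angle (a² = 68.89, b² = 90.25, c² = 75.69):
cos(A) = (b² + c² − a²)/(2bc) = (90.25 + 75.69 − 68.89)/(2·9.5·8.7) = 97.05/165.3 ≈ 0.587114  ⇒  A ≈ 54.0475°
cos(B) = (a² + c² − b²)/(2ac) = (68.89 + 75.69 − 90.25)/(2·8.3·8.7) = 54.33/144.42 ≈ 0.376194  ⇒  B ≈ 67.9018°
cos(C) = (a² + b² − c²)/(2ab) = (68.89 + 90.25 − 75.69)/(2·8.3·9.5) = 83.45/157.7 ≈ 0.529169  ⇒  C ≈ 58.0507°
Check: A + B + C ≈ 180°

A = 54.05°, B = 67.9°, C = 58.05°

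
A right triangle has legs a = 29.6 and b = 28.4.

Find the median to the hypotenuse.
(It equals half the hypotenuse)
Hypotenuse c = √(a² + b²) = √(876.16 + 806.56) = √1682.72 ≈ 41.021
Median to hypotenuse = c/2 ≈ 41.021/2 ≈ 20.5105

Median = 20.51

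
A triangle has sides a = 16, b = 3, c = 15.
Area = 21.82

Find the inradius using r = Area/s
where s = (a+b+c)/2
s = (16 + 3 + 15)/2 = 34/2 = 17
r = Area/s = 21.82/17 ≈ 1.28353

r = 1.284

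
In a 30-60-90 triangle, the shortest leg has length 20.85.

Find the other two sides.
In a 30-60-90 triangle the sides are in ratio 1 : √3 : 2 (short leg : long leg : hypotenuse).
Long leg = 20.85·√3 ≈ 20.85·1.73205 ≈ 36.1133
Hypotenuse = 2·20.85 = 41.7

Long leg = 20.85√3 = 36.11, Hypotenuse = 41.7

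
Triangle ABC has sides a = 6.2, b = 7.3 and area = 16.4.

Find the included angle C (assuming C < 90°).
Area = ½·a·b·sin(C)  ⇒  sin(C) = 2·Area/(a·b) = 2·16.4/(6.2·7.3) = 32.8/45.26 ≈ 0.724702
C = arcsin(0.724702) ≈ 46.444° (taking the acute solution since C < 90°)

C = 46.44°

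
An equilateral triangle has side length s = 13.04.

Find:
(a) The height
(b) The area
(a) The height splits the triangle into two 30-60-90 halves: h = s·√3/2 = 13.04·1.73205/2 ≈ 22.5859/2 ≈ 11.293
(b) Area = (√3/4)·s² = (√3/4)·13.04² = (√3/4)·170.0416 ≈ 0.433013·170.0416 ≈ 73.6302

Height = 11.29, Area = 73.63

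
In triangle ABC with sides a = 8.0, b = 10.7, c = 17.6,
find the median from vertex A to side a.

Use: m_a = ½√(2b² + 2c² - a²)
m_a = ½√(2·10.7² + 2·17.6² − 8.0²) = ½√(2·114.49 + 2·309.76 − 64) = ½√(228.98 + 619.52 − 64) = ½√784.5
√784.5 ≈ 28.0089, so m_a ≈ 14.0045

m_a = 14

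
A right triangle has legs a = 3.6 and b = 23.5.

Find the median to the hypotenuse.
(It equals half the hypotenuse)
Hypotenuse c = √(a² + b²) = √(12.96 + 552.25) = √565.21 ≈ 23.7741
Median to hypotenuse = c/2 ≈ 23.7741/2 ≈ 11.8871

Median = 11.89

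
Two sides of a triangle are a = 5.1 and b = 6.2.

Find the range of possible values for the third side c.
Triangle inequality: |a − b| < c < a + b
|a − b| = |5.1 − 6.2| = 1.1
a + b = 5.1 + 6.2 = 11.3

1.1 < c < 11.3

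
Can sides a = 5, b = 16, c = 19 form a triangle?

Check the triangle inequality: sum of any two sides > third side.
a + b vs c: 5 + 16 = 21 > 19  ✓
a + c vs b: 5 + 19 = 24 > 16  ✓
b + c vs a: 16 + 19 = 35 > 5  ✓

Yes, triangle inequality satisfied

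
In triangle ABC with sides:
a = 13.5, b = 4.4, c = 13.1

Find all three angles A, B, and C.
Law of cosines for each angle (a² = 182.25, b² = 19.36, c² = 171.61):
cos(A) = (b² + c² − a²)/(2bc) = (19.36 + 171.61 − 182.25)/(2·4.4·13.1) = 8.72/115.28 ≈ 0.0756419  ⇒  A ≈ 85.6619°
cos(B) = (a² + c² − b²)/(2ac) = (182.25 + 171.61 − 19.36)/(2·13.5·13.1) = 334.5/353.7 ≈ 0.945717  ⇒  B ≈ 18.9651°
cos(C) = (a² + b² − c²)/(2ab) = (182.25 + 19.36 − 171.61)/(2·13.5·4.4) = 30/118.8 ≈ 0.252525  ⇒  C ≈ 75.373°
Check: A + B + C ≈ 180°

A = 85.66°, B = 18.97°, C = 75.37°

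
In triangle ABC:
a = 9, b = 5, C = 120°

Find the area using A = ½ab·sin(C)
A = ½·a·b·sin(C) = ½·9·5·sin(120°)
sin(120°) ≈ 0.866025
A ≈ ½·45·0.866025 = 22.5·0.866025 ≈ 19.4856

Area = 19.49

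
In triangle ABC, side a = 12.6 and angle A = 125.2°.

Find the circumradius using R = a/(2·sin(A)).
R = a/(2·sin(A)) = 12.6/(2·sin(125.2°))
sin(125.2°) ≈ 0.817145
R ≈ 12.6/(2·0.817145) = 12.6/1.63429 ≈ 7.70977

R = 7.71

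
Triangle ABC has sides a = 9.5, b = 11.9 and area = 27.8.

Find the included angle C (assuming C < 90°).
Area = ½·a·b·sin(C)  ⇒  sin(C) = 2·Area/(a·b) = 2·27.8/(9.5·11.9) = 55.6/113.05 ≈ 0.491818
C = arcsin(0.491818) ≈ 29.4601° (taking the acute solution since C < 90°)

C = 29.46°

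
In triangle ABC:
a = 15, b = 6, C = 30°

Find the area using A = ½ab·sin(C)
A = ½·a·b·sin(C) = ½·15·6·sin(30°)
sin(30°) ≈ 0.5
A ≈ ½·90·0.5 = 45·0.5 ≈ 22.5

Area = 22.5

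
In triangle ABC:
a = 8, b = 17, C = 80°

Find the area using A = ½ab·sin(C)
A = ½·a·b·sin(C) = ½·8·17·sin(80°)
sin(80°) ≈ 0.984808
A ≈ ½·136·0.984808 = 68·0.984808 ≈ 66.9669

Area = 66.97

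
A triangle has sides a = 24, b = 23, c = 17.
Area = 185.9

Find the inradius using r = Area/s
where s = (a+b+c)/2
s = (24 + 23 + 17)/2 = 64/2 = 32
r = Area/s = 185.9/32 ≈ 5.80938

r = 5.809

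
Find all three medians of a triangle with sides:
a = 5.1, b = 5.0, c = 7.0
Median formula: m_a = ½√(2b² + 2c² − a²) (and cyclically). a² = 26.01, b² = 25, c² = 49.
m_a = ½√(2·25 + 2·49 − 26.01) = ½√121.99 ≈ ½·11.0449 ≈ 5.52245
m_b = ½√(2·26.01 + 2·49 − 25) = ½√125.02 ≈ ½·11.1812 ≈ 5.59062
m_c = ½√(2·26.01 + 2·25 − 49) = ½√53.02 ≈ ½·7.28148 ≈ 3.64074

m_a = 5.522, m_b = 5.591, m_c = 3.641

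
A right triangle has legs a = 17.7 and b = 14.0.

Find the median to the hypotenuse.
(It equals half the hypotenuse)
Hypotenuse c = √(a² + b²) = √(313.29 + 196) = √509.29 ≈ 22.5675
Median to hypotenuse = c/2 ≈ 22.5675/2 ≈ 11.2837

Median = 11.28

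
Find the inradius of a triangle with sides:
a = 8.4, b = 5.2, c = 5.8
r = Area/s where s is the semi-perimeter.
s = (8.4 + 5.2 + 5.8)/2 = 19.4/2 = 9.7
Area = √(s(s−a)(s−b)(s−c)) = √(9.7·1.3·4.5·3.9) ≈ √221.305 ≈ 14.8763
r ≈ 14.8763/9.7 ≈ 1.53364

r = 1.534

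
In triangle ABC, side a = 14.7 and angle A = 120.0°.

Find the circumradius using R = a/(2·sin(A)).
R = a/(2·sin(A)) = 14.7/(2·sin(120.0°))
sin(120.0°) ≈ 0.866025
R ≈ 14.7/(2·0.866025) = 14.7/1.73205 ≈ 8.48705

R = 8.487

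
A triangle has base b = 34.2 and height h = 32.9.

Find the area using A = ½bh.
A = ½·b·h = ½·34.2·32.9 = ½·1125.18 = 562.59

Area = 562.59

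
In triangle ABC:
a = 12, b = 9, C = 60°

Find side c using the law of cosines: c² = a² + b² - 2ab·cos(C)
c² = 12² + 9² − 2·12·9·cos(60°)
cos(60°) ≈ 0.5
c² ≈ 144 + 81 − 216·(0.5) ≈ 225 − 108 ≈ 117
c ≈ √117 ≈ 10.8167

c = 10.82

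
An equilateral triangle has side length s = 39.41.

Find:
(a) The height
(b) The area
(a) The height splits the triangle into two 30-60-90 halves: h = s·√3/2 = 39.41·1.73205/2 ≈ 68.2601/2 ≈ 34.1301
(b) Area = (√3/4)·s² = (√3/4)·39.41² = (√3/4)·1553.1481 ≈ 0.433013·1553.1481 ≈ 672.533

Height = 34.13, Area = 672.5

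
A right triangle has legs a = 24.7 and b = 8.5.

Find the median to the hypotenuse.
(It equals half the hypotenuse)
Hypotenuse c = √(a² + b²) = √(610.09 + 72.25) = √682.34 ≈ 26.1216
Median to hypotenuse = c/2 ≈ 26.1216/2 ≈ 13.0608

Median = 13.06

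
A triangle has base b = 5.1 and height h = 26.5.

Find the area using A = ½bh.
A = ½·b·h = ½·5.1·26.5 = ½·135.15 = 67.575

Area = 67.575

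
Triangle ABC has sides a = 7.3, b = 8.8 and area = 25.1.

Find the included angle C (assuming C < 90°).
Area = ½·a·b·sin(C)  ⇒  sin(C) = 2·Area/(a·b) = 2·25.1/(7.3·8.8) = 50.2/64.24 ≈ 0.781445
C = arcsin(0.781445) ≈ 51.393° (taking the acute solution since C < 90°)

C = 51.39°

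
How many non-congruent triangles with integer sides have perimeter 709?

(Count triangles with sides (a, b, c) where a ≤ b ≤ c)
Let a ≤ b ≤ c with a + b + c = 709. The only binding inequality is a + b > c, i.e. 709 − c > c, so c < 709/2; and c ≥ 709/3 since c is the largest side.
So 237 ≤ c ≤ 354. For each c, b runs from ⌈(709 − c)/2⌉ up to c (then a = 709 − b − c satisfies 1 ≤ a ≤ b automatically), giving c − ⌈(709 − c)/2⌉ + 1 choices.
Summing over c: 2 + 3 + 5 + 6 + … + 176 + 177  (118 terms, c = 237, …, 354) = 10561
Check (closed form: nearest integer to p²/48 for even p, (p+3)²/48 for odd p): (709+3)²/48 = 712²/48 = 506944/48 ≈ 10561.33 → 10561

10561 triangles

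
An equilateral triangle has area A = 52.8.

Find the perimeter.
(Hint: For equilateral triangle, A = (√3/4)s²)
A = (√3/4)s²  ⇒  s² = 4A/√3 = 4·52.8/√3 = 211.2/1.73205 ≈ 121.936
s ≈ √121.936 ≈ 11.0425
Perimeter = 3s ≈ 3·11.0425 ≈ 33.1274

Perimeter = 33.13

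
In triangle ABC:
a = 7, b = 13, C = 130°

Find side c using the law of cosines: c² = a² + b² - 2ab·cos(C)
c² = 7² + 13² − 2·7·13·cos(130°)
cos(130°) ≈ -0.642788
c² ≈ 49 + 169 − 182·(-0.642788) ≈ 218 + 116.987 ≈ 334.987
c ≈ √334.987 ≈ 18.3027

c = 18.3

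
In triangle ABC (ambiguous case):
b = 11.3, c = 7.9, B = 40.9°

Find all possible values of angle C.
b/sin(B) = c/sin(C)  ⇒  sin(C) = c·sin(B)/b = 7.9·sin(40.9°)/11.3
sin(40.9°) ≈ 0.654741
sin(C) ≈ 7.9·0.654741/11.3 ≈ 5.17245/11.3 ≈ 0.457739
Candidate 1: C₁ = arcsin(0.457739) ≈ 27.2413°  →  A = 180° − 40.9° − 27.2413° ≈ 111.859° > 0, valid
Candidate 2: C₂ = 180° − C₁ ≈ 152.759°  →  A = 180° − 40.9° − 152.759° ≈ -13.6587° ≤ 0, not a valid triangle

C = 27.24° (one solution)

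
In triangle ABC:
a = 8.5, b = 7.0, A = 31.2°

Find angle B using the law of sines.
a/sin(A) = b/sin(B)  ⇒  sin(B) = b·sin(A)/a = 7.0·sin(31.2°)/8.5
sin(31.2°) ≈ 0.518027
sin(B) ≈ 7.0·0.518027/8.5 ≈ 3.62619/8.5 ≈ 0.42661
B = arcsin(0.42661) ≈ 25.2526°
(Since b ≤ a we need B ≤ A, so the obtuse alternative 180° − 25.2526° ≈ 154.747° is rejected.)

B = 25.25°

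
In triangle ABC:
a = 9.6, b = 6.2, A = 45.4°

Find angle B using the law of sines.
a/sin(A) = b/sin(B)  ⇒  sin(B) = b·sin(A)/a = 6.2·sin(45.4°)/9.6
sin(45.4°) ≈ 0.712026
sin(B) ≈ 6.2·0.712026/9.6 ≈ 4.41456/9.6 ≈ 0.45985
B = arcsin(0.45985) ≈ 27.3774°
(Since b ≤ a we need B ≤ A, so the obtuse alternative 180° − 27.3774° ≈ 152.623° is rejected.)

B = 27.38°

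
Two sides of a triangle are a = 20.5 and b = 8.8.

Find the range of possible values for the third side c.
Triangle inequality: |a − b| < c < a + b
|a − b| = |20.5 − 8.8| = 11.7
a + b = 20.5 + 8.8 = 29.3

11.7 < c < 29.3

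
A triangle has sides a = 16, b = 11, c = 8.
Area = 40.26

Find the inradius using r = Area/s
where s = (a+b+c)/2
s = (16 + 11 + 8)/2 = 35/2 = 17.5
r = Area/s = 40.26/17.5 ≈ 2.30057

r = 2.301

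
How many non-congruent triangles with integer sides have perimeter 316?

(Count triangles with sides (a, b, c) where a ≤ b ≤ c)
Let a ≤ b ≤ c with a + b + c = 316. The only binding inequality is a + b > c, i.e. 316 − c > c, so c < 316/2; and c ≥ 316/3 since c is the largest side.
So 106 ≤ c ≤ 157. For each c, b runs from ⌈(316 − c)/2⌉ up to c (then a = 316 − b − c satisfies 1 ≤ a ≤ b automatically), giving c − ⌈(316 − c)/2⌉ + 1 choices.
Summing over c: 2 + 3 + 5 + 6 + … + 77 + 78  (52 terms, c = 106, …, 157) = 2080
Check (closed form: nearest integer to p²/48 for even p, (p+3)²/48 for odd p): 316²/48 = 99856/48 ≈ 2080.33 → 2080

2080 triangles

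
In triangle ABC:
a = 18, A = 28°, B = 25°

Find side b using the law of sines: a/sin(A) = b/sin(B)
a/sin(A) = b/sin(B)  ⇒  b = a·sin(B)/sin(A) = 18·sin(25°)/sin(28°)
sin(25°) ≈ 0.422618, sin(28°) ≈ 0.469472
b ≈ 18·0.422618/0.469472 ≈ 7.60713/0.469472 ≈ 16.2036

b = 16.2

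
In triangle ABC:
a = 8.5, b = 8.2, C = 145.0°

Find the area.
Two sides and the included angle (SAS): A = ½·a·b·sin(C) = ½·8.5·8.2·sin(145.0°)
sin(145.0°) ≈ 0.573576
A ≈ ½·69.7·0.573576 = 34.85·0.573576 ≈ 19.9891

Area = 19.99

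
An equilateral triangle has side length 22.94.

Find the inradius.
r = Area/s with s the semi-perimeter.
Area = (√3/4)·22.94² = (√3/4)·526.2436 ≈ 0.433013·526.2436 ≈ 227.87
s = 3·22.94/2 = 34.41
r ≈ 227.87/34.41 ≈ 6.62221
(Equivalently r = side/(2√3) = 22.94/3.4641 ≈ 6.62221.)

r = 6.622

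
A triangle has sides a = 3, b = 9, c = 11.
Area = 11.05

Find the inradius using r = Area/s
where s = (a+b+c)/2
s = (3 + 9 + 11)/2 = 23/2 = 11.5
r = Area/s = 11.05/11.5 ≈ 0.96087

r = 0.9609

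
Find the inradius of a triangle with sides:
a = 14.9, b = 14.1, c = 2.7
r = Area/s where s is the semi-perimeter.
s = (14.9 + 14.1 + 2.7)/2 = 31.7/2 = 15.85
Area = √(s(s−a)(s−b)(s−c)) = √(15.85·0.95·1.75·13.15) ≈ √346.511 ≈ 18.6148
r ≈ 18.6148/15.85 ≈ 1.17444

r = 1.174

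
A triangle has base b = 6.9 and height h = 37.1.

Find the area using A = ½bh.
A = ½·b·h = ½·6.9·37.1 = ½·255.99 = 127.995

Area = 127.995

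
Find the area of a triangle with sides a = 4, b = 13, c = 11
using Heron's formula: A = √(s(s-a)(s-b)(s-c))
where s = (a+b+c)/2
s = (4 + 13 + 11)/2 = 28/2 = 14
s − a = 10, s − b = 1, s − c = 3
s(s−a)(s−b)(s−c) = 14·10·1·3 = 420
Area = √420 ≈ 20.4939

s = 14.0, Area = 20.49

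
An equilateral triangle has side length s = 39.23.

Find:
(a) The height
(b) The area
(a) The height splits the triangle into two 30-60-90 halves: h = s·√3/2 = 39.23·1.73205/2 ≈ 67.9484/2 ≈ 33.9742
(b) Area = (√3/4)·s² = (√3/4)·39.23² = (√3/4)·1538.9929 ≈ 0.433013·1538.9929 ≈ 666.403

Height = 33.97, Area = 666.4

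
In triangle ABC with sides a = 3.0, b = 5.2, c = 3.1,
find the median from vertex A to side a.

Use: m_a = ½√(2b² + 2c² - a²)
m_a = ½√(2·5.2² + 2·3.1² − 3.0²) = ½√(2·27.04 + 2·9.61 − 9) = ½√(54.08 + 19.22 − 9) = ½√64.3
√64.3 ≈ 8.01873, so m_a ≈ 4.00936

m_a = 4.009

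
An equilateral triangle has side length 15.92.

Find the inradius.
r = Area/s with s the semi-perimeter.
Area = (√3/4)·15.92² = (√3/4)·253.4464 ≈ 0.433013·253.4464 ≈ 109.746
s = 3·15.92/2 = 23.88
r ≈ 109.746/23.88 ≈ 4.59571
(Equivalently r = side/(2√3) = 15.92/3.4641 ≈ 4.59571.)

r = 4.596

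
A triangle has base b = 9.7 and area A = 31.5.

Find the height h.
A = ½·b·h  ⇒  h = 2A/b = 2·31.5/9.7 = 63/9.7 ≈ 6.49485

h = 6.495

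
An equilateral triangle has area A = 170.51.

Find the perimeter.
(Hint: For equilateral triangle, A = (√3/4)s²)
A = (√3/4)s²  ⇒  s² = 4A/√3 = 4·170.51/√3 = 682.04/1.73205 ≈ 393.776
s ≈ √393.776 ≈ 19.8438
Perimeter = 3s ≈ 3·19.8438 ≈ 59.5314

Perimeter = 59.53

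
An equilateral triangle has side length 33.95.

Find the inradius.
r = Area/s with s the semi-perimeter.
Area = (√3/4)·33.95² = (√3/4)·1152.6025 ≈ 0.433013·1152.6025 ≈ 499.092
s = 3·33.95/2 = 50.925
r ≈ 499.092/50.925 ≈ 9.80052
(Equivalently r = side/(2√3) = 33.95/3.4641 ≈ 9.80052.)

r = 9.801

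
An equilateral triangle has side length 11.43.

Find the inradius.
r = Area/s with s the semi-perimeter.
Area = (√3/4)·11.43² = (√3/4)·130.6449 ≈ 0.433013·130.6449 ≈ 56.5709
s = 3·11.43/2 = 17.145
r ≈ 56.5709/17.145 ≈ 3.29956
(Equivalently r = side/(2√3) = 11.43/3.4641 ≈ 3.29956.)

r = 3.3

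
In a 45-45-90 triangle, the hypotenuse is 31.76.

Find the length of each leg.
In a 45-45-90 triangle hypotenuse = leg·√2, so leg = hypotenuse/√2.
Leg = 31.76/√2 ≈ 31.76/1.41421 ≈ 22.4577

Each leg = 22.46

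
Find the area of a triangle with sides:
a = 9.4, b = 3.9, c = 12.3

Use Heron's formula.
s = (9.4 + 3.9 + 12.3)/2 = 25.6/2 = 12.8
s − a = 3.4, s − b = 8.9, s − c = 0.5
s(s−a)(s−b)(s−c) = 12.8·3.4·8.9·0.5 ≈ 193.664
Area = √193.664 ≈ 13.9163

Area = 13.92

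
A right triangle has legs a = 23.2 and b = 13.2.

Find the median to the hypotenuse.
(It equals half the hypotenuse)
Hypotenuse c = √(a² + b²) = √(538.24 + 174.24) = √712.48 ≈ 26.6923
Median to hypotenuse = c/2 ≈ 26.6923/2 ≈ 13.3462

Median = 13.35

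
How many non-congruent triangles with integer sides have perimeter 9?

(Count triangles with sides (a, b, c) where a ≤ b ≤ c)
Let a ≤ b ≤ c with a + b + c = 9. The only binding inequality is a + b > c, i.e. 9 − c > c, so c < 9/2; and c ≥ 9/3 since c is the largest side.
So 3 ≤ c ≤ 4. For each c, b runs from ⌈(9 − c)/2⌉ up to c (then a = 9 − b − c satisfies 1 ≤ a ≤ b automatically), giving c − ⌈(9 − c)/2⌉ + 1 choices.
Summing over c: 1 + 2 = 3
Check (closed form: nearest integer to p²/48 for even p, (p+3)²/48 for odd p): (9+3)²/48 = 12²/48 = 144/48 ≈ 3.00 → 3

3 triangles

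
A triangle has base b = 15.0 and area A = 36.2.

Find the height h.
A = ½·b·h  ⇒  h = 2A/b = 2·36.2/15.0 = 72.4/15.0 ≈ 4.82667

h = 4.827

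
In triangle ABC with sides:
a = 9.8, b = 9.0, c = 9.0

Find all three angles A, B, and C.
Law of cosines for each angle (a² = 96.04, b² = 81, c² = 81):
cos(A) = (b² + c² − a²)/(2bc) = (81 + 81 − 96.04)/(2·9.0·9.0) = 65.96/162 ≈ 0.40716  ⇒  A ≈ 65.9734°
cos(B) = (a² + c² − b²)/(2ac) = (96.04 + 81 − 81)/(2·9.8·9.0) = 96.04/176.4 ≈ 0.544444  ⇒  B ≈ 57.0133°
cos(C) = (a² + b² − c²)/(2ab) = (96.04 + 81 − 81)/(2·9.8·9.0) = 96.04/176.4 ≈ 0.544444  ⇒  C ≈ 57.0133°
Check: A + B + C ≈ 180°

A = 65.97°, B = 57.01°, C = 57.01°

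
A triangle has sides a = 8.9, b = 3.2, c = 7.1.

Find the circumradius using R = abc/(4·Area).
First find the area with Heron's formula.
s = (8.9 + 3.2 + 7.1)/2 = 9.6
Area = √(s(s−a)(s−b)(s−c)) = √(9.6·0.7·6.4·2.5) ≈ √107.52 ≈ 10.3692
abc = 8.9·3.2·7.1 = 202.208
R = abc/(4·Area) ≈ 202.208/(4·10.3692) = 202.208/41.4767 ≈ 4.87521

R = 4.875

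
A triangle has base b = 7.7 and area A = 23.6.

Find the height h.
A = ½·b·h  ⇒  h = 2A/b = 2·23.6/7.7 = 47.2/7.7 ≈ 6.12987

h = 6.13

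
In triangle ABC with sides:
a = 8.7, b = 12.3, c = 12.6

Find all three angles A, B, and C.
Law of cosines for each angle (a² = 75.69, b² = 151.29, c² = 158.76):
cos(A) = (b² + c² − a²)/(2bc) = (151.29 + 158.76 − 75.69)/(2·12.3·12.6) = 234.36/309.96 ≈ 0.756098  ⇒  A ≈ 40.8786°
cos(B) = (a² + c² − b²)/(2ac) = (75.69 + 158.76 − 151.29)/(2·8.7·12.6) = 83.16/219.24 ≈ 0.37931  ⇒  B ≈ 67.709°
cos(C) = (a² + b² − c²)/(2ab) = (75.69 + 151.29 − 158.76)/(2·8.7·12.3) = 68.22/214.02 ≈ 0.318755  ⇒  C ≈ 71.4123°
Check: A + B + C ≈ 180°

A = 40.88°, B = 67.71°, C = 71.41°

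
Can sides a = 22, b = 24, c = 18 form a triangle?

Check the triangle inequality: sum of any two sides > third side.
a + b vs c: 22 + 24 = 46 > 18  ✓
a + c vs b: 22 + 18 = 40 > 24  ✓
b + c vs a: 24 + 18 = 42 > 22  ✓

Yes, triangle inequality satisfied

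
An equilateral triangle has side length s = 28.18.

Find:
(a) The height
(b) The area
(a) The height splits the triangle into two 30-60-90 halves: h = s·√3/2 = 28.18·1.73205/2 ≈ 48.8092/2 ≈ 24.4046
(b) Area = (√3/4)·s² = (√3/4)·28.18² = (√3/4)·794.1124 ≈ 0.433013·794.1124 ≈ 343.861

Height = 24.4, Area = 343.9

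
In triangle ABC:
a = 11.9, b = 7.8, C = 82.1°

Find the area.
Two sides and the included angle (SAS): A = ½·a·b·sin(C) = ½·11.9·7.8·sin(82.1°)
sin(82.1°) ≈ 0.990509
A ≈ ½·92.82·0.990509 = 46.41·0.990509 ≈ 45.9695

Area = 45.97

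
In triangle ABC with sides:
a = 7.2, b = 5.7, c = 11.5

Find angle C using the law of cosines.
c² = a² + b² − 2ab·cos(C)  ⇒  cos(C) = (a² + b² − c²)/(2ab)
cos(C) = (7.2² + 5.7² − 11.5²)/(2·7.2·5.7) = (51.84 + 32.49 − 132.25)/82.08 = -47.92/82.08 ≈ -0.583821
C = arccos(-0.583821) ≈ 125.72°

C = 125.7°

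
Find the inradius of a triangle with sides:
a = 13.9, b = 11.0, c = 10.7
r = Area/s where s is the semi-perimeter.
s = (13.9 + 11.0 + 10.7)/2 = 35.6/2 = 17.8
Area = √(s(s−a)(s−b)(s−c)) = √(17.8·3.9·6.8·7.1) ≈ √3351.6 ≈ 57.893
r ≈ 57.893/17.8 ≈ 3.25241

r = 3.252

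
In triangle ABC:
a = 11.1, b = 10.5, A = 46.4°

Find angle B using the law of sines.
a/sin(A) = b/sin(B)  ⇒  sin(B) = b·sin(A)/a = 10.5·sin(46.4°)/11.1
sin(46.4°) ≈ 0.724172
sin(B) ≈ 10.5·0.724172/11.1 ≈ 7.6038/11.1 ≈ 0.685027
B = arcsin(0.685027) ≈ 43.2378°
(Since b ≤ a we need B ≤ A, so the obtuse alternative 180° − 43.2378° ≈ 136.762° is rejected.)

B = 43.24°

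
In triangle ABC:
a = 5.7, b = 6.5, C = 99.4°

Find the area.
Two sides and the included angle (SAS): A = ½·a·b·sin(C) = ½·5.7·6.5·sin(99.4°)
sin(99.4°) ≈ 0.986572
A ≈ ½·37.05·0.986572 = 18.525·0.986572 ≈ 18.2762

Area = 18.28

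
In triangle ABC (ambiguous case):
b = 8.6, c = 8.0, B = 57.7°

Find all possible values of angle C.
b/sin(B) = c/sin(C)  ⇒  sin(C) = c·sin(B)/b = 8.0·sin(57.7°)/8.6
sin(57.7°) ≈ 0.845262
sin(C) ≈ 8.0·0.845262/8.6 ≈ 6.76209/8.6 ≈ 0.78629
Candidate 1: C₁ = arcsin(0.78629) ≈ 51.8402°  →  A = 180° − 57.7° − 51.8402° ≈ 70.4598° > 0, valid
Candidate 2: C₂ = 180° − C₁ ≈ 128.16°  →  A = 180° − 57.7° − 128.16° ≈ -5.8598° ≤ 0, not a valid triangle

C = 51.84° (one solution)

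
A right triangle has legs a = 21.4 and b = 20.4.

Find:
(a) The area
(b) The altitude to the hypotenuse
(a) The legs are perpendicular, so Area = ½·a·b = ½·21.4·20.4 = ½·436.56 = 218.28
(b) Hypotenuse c = √(a² + b²) = √(457.96 + 416.16) = √874.12 ≈ 29.5655
    Area = ½·c·h_c  ⇒  h_c = 2·Area/c = 436.56/29.5655 ≈ 14.7658

Area = 218.28, h_c = 14.77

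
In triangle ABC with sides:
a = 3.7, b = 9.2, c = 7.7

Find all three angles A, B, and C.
Law of cosines for each angle (a² = 13.69, b² = 84.64, c² = 59.29):
cos(A) = (b² + c² − a²)/(2bc) = (84.64 + 59.29 − 13.69)/(2·9.2·7.7) = 130.24/141.68 ≈ 0.919255  ⇒  A ≈ 23.1826°
cos(B) = (a² + c² − b²)/(2ac) = (13.69 + 59.29 − 84.64)/(2·3.7·7.7) = -11.66/56.98 ≈ -0.204633  ⇒  B ≈ 101.808°
cos(C) = (a² + b² − c²)/(2ab) = (13.69 + 84.64 − 59.29)/(2·3.7·9.2) = 39.04/68.08 ≈ 0.573443  ⇒  C ≈ 55.0093°
Check: A + B + C ≈ 180°

A = 23.18°, B = 101.8°, C = 55.01°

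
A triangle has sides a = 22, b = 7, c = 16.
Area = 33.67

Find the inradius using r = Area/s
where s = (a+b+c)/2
s = (22 + 7 + 16)/2 = 45/2 = 22.5
r = Area/s = 33.67/22.5 ≈ 1.49644

r = 1.496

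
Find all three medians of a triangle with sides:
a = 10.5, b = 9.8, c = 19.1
Median formula: m_a = ½√(2b² + 2c² − a²) (and cyclically). a² = 110.25, b² = 96.04, c² = 364.81.
m_a = ½√(2·96.04 + 2·364.81 − 110.25) = ½√811.45 ≈ ½·28.486 ≈ 14.243
m_b = ½√(2·110.25 + 2·364.81 − 96.04) = ½√854.08 ≈ ½·29.2246 ≈ 14.6123
m_c = ½√(2·110.25 + 2·96.04 − 364.81) = ½√47.77 ≈ ½·6.91158 ≈ 3.45579

m_a = 14.24, m_b = 14.61, m_c = 3.456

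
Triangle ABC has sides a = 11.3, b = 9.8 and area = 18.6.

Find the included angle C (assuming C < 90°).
Area = ½·a·b·sin(C)  ⇒  sin(C) = 2·Area/(a·b) = 2·18.6/(11.3·9.8) = 37.2/110.74 ≈ 0.335922
C = arcsin(0.335922) ≈ 19.6286° (taking the acute solution since C < 90°)

C = 19.63°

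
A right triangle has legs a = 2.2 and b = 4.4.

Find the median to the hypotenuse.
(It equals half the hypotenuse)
Hypotenuse c = √(a² + b²) = √(4.84 + 19.36) = √24.2 ≈ 4.91935
Median to hypotenuse = c/2 ≈ 4.91935/2 ≈ 2.45967

Median = 2.46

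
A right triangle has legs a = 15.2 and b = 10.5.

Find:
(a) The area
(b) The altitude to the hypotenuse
(a) The legs are perpendicular, so Area = ½·a·b = ½·15.2·10.5 = ½·159.6 = 79.8
(b) Hypotenuse c = √(a² + b²) = √(231.04 + 110.25) = √341.29 ≈ 18.474
    Area = ½·c·h_c  ⇒  h_c = 2·Area/c = 159.6/18.474 ≈ 8.63915

Area = 79.8, h_c = 8.639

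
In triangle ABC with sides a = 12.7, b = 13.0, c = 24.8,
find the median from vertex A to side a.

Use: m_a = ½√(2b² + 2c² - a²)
m_a = ½√(2·13.0² + 2·24.8² − 12.7²) = ½√(2·169 + 2·615.04 − 161.29) = ½√(338 + 1230.08 − 161.29) = ½√1406.79
√1406.79 ≈ 37.5072, so m_a ≈ 18.7536

m_a = 18.75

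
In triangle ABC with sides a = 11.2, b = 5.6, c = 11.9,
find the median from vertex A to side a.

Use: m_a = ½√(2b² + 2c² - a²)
m_a = ½√(2·5.6² + 2·11.9² − 11.2²) = ½√(2·31.36 + 2·141.61 − 125.44) = ½√(62.72 + 283.22 − 125.44) = ½√220.5
√220.5 ≈ 14.8492, so m_a ≈ 7.42462

m_a = 7.425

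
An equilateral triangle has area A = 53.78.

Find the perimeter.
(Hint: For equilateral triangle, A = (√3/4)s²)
A = (√3/4)s²  ⇒  s² = 4A/√3 = 4·53.78/√3 = 215.12/1.73205 ≈ 124.2
s ≈ √124.2 ≈ 11.1445
Perimeter = 3s ≈ 3·11.1445 ≈ 33.4335

Perimeter = 33.43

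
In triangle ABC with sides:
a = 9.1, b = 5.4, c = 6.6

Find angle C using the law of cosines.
c² = a² + b² − 2ab·cos(C)  ⇒  cos(C) = (a² + b² − c²)/(2ab)
cos(C) = (9.1² + 5.4² − 6.6²)/(2·9.1·5.4) = (82.81 + 29.16 − 43.56)/98.28 = 68.41/98.28 ≈ 0.696072
C = arccos(0.696072) ≈ 45.8873°

C = 45.89°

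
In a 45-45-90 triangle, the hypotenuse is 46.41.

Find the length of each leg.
In a 45-45-90 triangle hypotenuse = leg·√2, so leg = hypotenuse/√2.
Leg = 46.41/√2 ≈ 46.41/1.41421 ≈ 32.8168

Each leg = 32.82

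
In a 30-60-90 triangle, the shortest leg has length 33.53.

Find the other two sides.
In a 30-60-90 triangle the sides are in ratio 1 : √3 : 2 (short leg : long leg : hypotenuse).
Long leg = 33.53·√3 ≈ 33.53·1.73205 ≈ 58.0757
Hypotenuse = 2·33.53 = 67.06

Long leg = 33.53√3 = 58.08, Hypotenuse = 67.06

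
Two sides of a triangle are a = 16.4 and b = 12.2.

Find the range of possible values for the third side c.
Triangle inequality: |a − b| < c < a + b
|a − b| = |16.4 − 12.2| = 4.2
a + b = 16.4 + 12.2 = 28.6

4.2 < c < 28.6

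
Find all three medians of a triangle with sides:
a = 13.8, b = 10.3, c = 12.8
Median formula: m_a = ½√(2b² + 2c² − a²) (and cyclically). a² = 190.44, b² = 106.09, c² = 163.84.
m_a = ½√(2·106.09 + 2·163.84 − 190.44) = ½√349.42 ≈ ½·18.6928 ≈ 9.34639
m_b = ½√(2·190.44 + 2·163.84 − 106.09) = ½√602.47 ≈ ½·24.5453 ≈ 12.2726
m_c = ½√(2·190.44 + 2·106.09 − 163.84) = ½√429.22 ≈ ½·20.7176 ≈ 10.3588

m_a = 9.346, m_b = 12.27, m_c = 10.36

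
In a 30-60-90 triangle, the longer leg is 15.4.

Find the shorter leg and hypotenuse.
In a 30-60-90 triangle the sides are in ratio 1 : √3 : 2, so short leg = long leg/√3 and hypotenuse = 2·(short leg).
Short leg = 15.4/√3 ≈ 15.4/1.73205 ≈ 8.89119
Hypotenuse = 2·8.89119 ≈ 17.7824

Short leg = 8.891, Hypotenuse = 17.78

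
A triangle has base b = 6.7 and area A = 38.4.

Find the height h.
A = ½·b·h  ⇒  h = 2A/b = 2·38.4/6.7 = 76.8/6.7 ≈ 11.4627

h = 11.46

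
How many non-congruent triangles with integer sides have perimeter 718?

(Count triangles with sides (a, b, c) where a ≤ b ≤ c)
Let a ≤ b ≤ c with a + b + c = 718. The only binding inequality is a + b > c, i.e. 718 − c > c, so c < 718/2; and c ≥ 718/3 since c is the largest side.
So 240 ≤ c ≤ 358. For each c, b runs from ⌈(718 − c)/2⌉ up to c (then a = 718 − b − c satisfies 1 ≤ a ≤ b automatically), giving c − ⌈(718 − c)/2⌉ + 1 choices.
Summing over c: 2 + 3 + 5 + 6 + … + 177 + 179  (119 terms, c = 240, …, 358) = 10740
Check (closed form: nearest integer to p²/48 for even p, (p+3)²/48 for odd p): 718²/48 = 515524/48 ≈ 10740.08 → 10740

10740 triangles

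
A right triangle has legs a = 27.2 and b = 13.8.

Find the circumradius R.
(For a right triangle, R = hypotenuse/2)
Hypotenuse c = √(a² + b²) = √(739.84 + 190.44) = √930.28 ≈ 30.5005
R = c/2 ≈ 30.5005/2 ≈ 15.2502

R = 15.25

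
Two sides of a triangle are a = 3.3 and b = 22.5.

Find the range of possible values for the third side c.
Triangle inequality: |a − b| < c < a + b
|a − b| = |3.3 − 22.5| = 19.2
a + b = 3.3 + 22.5 = 25.8

19.2 < c < 25.8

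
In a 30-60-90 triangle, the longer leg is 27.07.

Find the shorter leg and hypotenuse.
In a 30-60-90 triangle the sides are in ratio 1 : √3 : 2, so short leg = long leg/√3 and hypotenuse = 2·(short leg).
Short leg = 27.07/√3 ≈ 27.07/1.73205 ≈ 15.6289
Hypotenuse = 2·15.6289 ≈ 31.2577

Short leg = 15.63, Hypotenuse = 31.26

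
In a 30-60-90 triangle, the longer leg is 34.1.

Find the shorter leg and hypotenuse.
In a 30-60-90 triangle the sides are in ratio 1 : √3 : 2, so short leg = long leg/√3 and hypotenuse = 2·(short leg).
Short leg = 34.1/√3 ≈ 34.1/1.73205 ≈ 19.6876
Hypotenuse = 2·19.6876 ≈ 39.3753

Short leg = 19.69, Hypotenuse = 39.38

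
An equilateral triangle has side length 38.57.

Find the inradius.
r = Area/s with s the semi-perimeter.
Area = (√3/4)·38.57² = (√3/4)·1487.6449 ≈ 0.433013·1487.6449 ≈ 644.169
s = 3·38.57/2 = 57.855
r ≈ 644.169/57.855 ≈ 11.1342
(Equivalently r = side/(2√3) = 38.57/3.4641 ≈ 11.1342.)

r = 11.13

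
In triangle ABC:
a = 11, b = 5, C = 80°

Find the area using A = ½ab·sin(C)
A = ½·a·b·sin(C) = ½·11·5·sin(80°)
sin(80°) ≈ 0.984808
A ≈ ½·55·0.984808 = 27.5·0.984808 ≈ 27.0822

Area = 27.08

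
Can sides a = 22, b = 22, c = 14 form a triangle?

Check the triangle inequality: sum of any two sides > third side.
a + b vs c: 22 + 22 = 44 > 14  ✓
a + c vs b: 22 + 14 = 36 > 22  ✓
b + c vs a: 22 + 14 = 36 > 22  ✓

Yes, triangle inequality satisfied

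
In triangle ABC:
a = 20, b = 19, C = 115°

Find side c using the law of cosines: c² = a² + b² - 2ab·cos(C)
c² = 20² + 19² − 2·20·19·cos(115°)
cos(115°) ≈ -0.422618
c² ≈ 400 + 361 − 760·(-0.422618) ≈ 761 + 321.19 ≈ 1082.19
c ≈ √1082.19 ≈ 32.8967

c = 32.9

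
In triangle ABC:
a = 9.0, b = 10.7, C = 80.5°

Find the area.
Two sides and the included angle (SAS): A = ½·a·b·sin(C) = ½·9.0·10.7·sin(80.5°)
sin(80.5°) ≈ 0.986286
A ≈ ½·96.3·0.986286 = 48.15·0.986286 ≈ 47.4897

Area = 47.49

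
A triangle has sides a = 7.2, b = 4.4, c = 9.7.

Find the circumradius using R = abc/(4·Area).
First find the area with Heron's formula.
s = (7.2 + 4.4 + 9.7)/2 = 10.65
Area = √(s(s−a)(s−b)(s−c)) = √(10.65·3.45·6.25·0.95) ≈ √218.159 ≈ 14.7702
abc = 7.2·4.4·9.7 = 307.296
R = abc/(4·Area) ≈ 307.296/(4·14.7702) = 307.296/59.0808 ≈ 5.20129

R = 5.201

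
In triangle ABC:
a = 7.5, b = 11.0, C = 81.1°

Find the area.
Two sides and the included angle (SAS): A = ½·a·b·sin(C) = ½·7.5·11.0·sin(81.1°)
sin(81.1°) ≈ 0.98796
A ≈ ½·82.5·0.98796 = 41.25·0.98796 ≈ 40.7533

Area = 40.75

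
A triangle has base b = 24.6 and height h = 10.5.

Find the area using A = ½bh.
A = ½·b·h = ½·24.6·10.5 = ½·258.3 = 129.15

Area = 129.15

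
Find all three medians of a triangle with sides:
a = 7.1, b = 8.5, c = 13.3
Median formula: m_a = ½√(2b² + 2c² − a²) (and cyclically). a² = 50.41, b² = 72.25, c² = 176.89.
m_a = ½√(2·72.25 + 2·176.89 − 50.41) = ½√447.87 ≈ ½·21.1629 ≈ 10.5815
m_b = ½√(2·50.41 + 2·176.89 − 72.25) = ½√382.35 ≈ ½·19.5538 ≈ 9.77689
m_c = ½√(2·50.41 + 2·72.25 − 176.89) = ½√68.43 ≈ ½·8.27224 ≈ 4.13612

m_a = 10.58, m_b = 9.777, m_c = 4.136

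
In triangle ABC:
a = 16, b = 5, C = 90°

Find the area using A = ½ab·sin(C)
A = ½·a·b·sin(C) = ½·16·5·sin(90°)
sin(90°) ≈ 1
A ≈ ½·80·1 = 40·1 ≈ 40

Area = 40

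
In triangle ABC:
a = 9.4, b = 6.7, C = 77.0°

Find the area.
Two sides and the included angle (SAS): A = ½·a·b·sin(C) = ½·9.4·6.7·sin(77.0°)
sin(77.0°) ≈ 0.97437
A ≈ ½·62.98·0.97437 = 31.49·0.97437 ≈ 30.6829

Area = 30.68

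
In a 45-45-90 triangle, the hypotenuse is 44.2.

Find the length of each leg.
In a 45-45-90 triangle hypotenuse = leg·√2, so leg = hypotenuse/√2.
Leg = 44.2/√2 ≈ 44.2/1.41421 ≈ 31.2541

Each leg = 31.25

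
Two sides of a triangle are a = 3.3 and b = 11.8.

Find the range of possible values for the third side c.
Triangle inequality: |a − b| < c < a + b
|a − b| = |3.3 − 11.8| = 8.5
a + b = 3.3 + 11.8 = 15.1

8.5 < c < 15.1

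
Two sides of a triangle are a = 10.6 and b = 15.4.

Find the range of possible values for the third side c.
Triangle inequality: |a − b| < c < a + b
|a − b| = |10.6 − 15.4| = 4.8
a + b = 10.6 + 15.4 = 26

4.8 < c < 26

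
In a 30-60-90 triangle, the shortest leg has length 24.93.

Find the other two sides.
In a 30-60-90 triangle the sides are in ratio 1 : √3 : 2 (short leg : long leg : hypotenuse).
Long leg = 24.93·√3 ≈ 24.93·1.73205 ≈ 43.18
Hypotenuse = 2·24.93 = 49.86

Long leg = 24.93√3 = 43.18, Hypotenuse = 49.86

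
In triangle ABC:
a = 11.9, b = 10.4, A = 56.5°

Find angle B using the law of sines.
a/sin(A) = b/sin(B)  ⇒  sin(B) = b·sin(A)/a = 10.4·sin(56.5°)/11.9
sin(56.5°) ≈ 0.833886
sin(B) ≈ 10.4·0.833886/11.9 ≈ 8.67241/11.9 ≈ 0.728774
B = arcsin(0.728774) ≈ 46.7837°
(Since b ≤ a we need B ≤ A, so the obtuse alternative 180° − 46.7837° ≈ 133.216° is rejected.)

B = 46.78°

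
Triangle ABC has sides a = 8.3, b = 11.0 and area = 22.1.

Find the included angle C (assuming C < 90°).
Area = ½·a·b·sin(C)  ⇒  sin(C) = 2·Area/(a·b) = 2·22.1/(8.3·11.0) = 44.2/91.3 ≈ 0.484118
C = arcsin(0.484118) ≈ 28.9547° (taking the acute solution since C < 90°)

C = 28.95°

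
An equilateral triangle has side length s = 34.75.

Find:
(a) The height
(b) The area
(a) The height splits the triangle into two 30-60-90 halves: h = s·√3/2 = 34.75·1.73205/2 ≈ 60.1888/2 ≈ 30.0944
(b) Area = (√3/4)·s² = (√3/4)·34.75² = (√3/4)·1207.5625 ≈ 0.433013·1207.5625 ≈ 522.89

Height = 30.09, Area = 522.9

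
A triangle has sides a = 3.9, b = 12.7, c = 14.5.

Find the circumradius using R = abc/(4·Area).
First find the area with Heron's formula.
s = (3.9 + 12.7 + 14.5)/2 = 15.55
Area = √(s(s−a)(s−b)(s−c)) = √(15.55·11.65·2.85·1.05) ≈ √542.114 ≈ 23.2833
abc = 3.9·12.7·14.5 = 718.185
R = abc/(4·Area) ≈ 718.185/(4·23.2833) = 718.185/93.1334 ≈ 7.71136

R = 7.711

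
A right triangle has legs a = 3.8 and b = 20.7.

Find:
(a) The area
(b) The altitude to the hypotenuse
(a) The legs are perpendicular, so Area = ½·a·b = ½·3.8·20.7 = ½·78.66 = 39.33
(b) Hypotenuse c = √(a² + b²) = √(14.44 + 428.49) = √442.93 ≈ 21.0459
    Area = ½·c·h_c  ⇒  h_c = 2·Area/c = 78.66/21.0459 ≈ 3.73754

Area = 39.33, h_c = 3.738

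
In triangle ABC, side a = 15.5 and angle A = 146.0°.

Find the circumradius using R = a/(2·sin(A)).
R = a/(2·sin(A)) = 15.5/(2·sin(146.0°))
sin(146.0°) ≈ 0.559193
R ≈ 15.5/(2·0.559193) = 15.5/1.11839 ≈ 13.8593

R = 13.86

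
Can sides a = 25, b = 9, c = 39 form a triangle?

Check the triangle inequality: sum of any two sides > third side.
a + b vs c: 25 + 9 = 34 ≤ 39  ✗
a + c vs b: 25 + 39 = 64 > 9  ✓
b + c vs a: 9 + 39 = 48 > 25  ✓

No: 25 + 9 = 34 is not > 39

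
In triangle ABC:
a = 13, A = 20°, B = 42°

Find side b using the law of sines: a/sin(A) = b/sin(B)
a/sin(A) = b/sin(B)  ⇒  b = a·sin(B)/sin(A) = 13·sin(42°)/sin(20°)
sin(42°) ≈ 0.669131, sin(20°) ≈ 0.34202
b ≈ 13·0.669131/0.34202 ≈ 8.6987/0.34202 ≈ 25.4333

b = 25.43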